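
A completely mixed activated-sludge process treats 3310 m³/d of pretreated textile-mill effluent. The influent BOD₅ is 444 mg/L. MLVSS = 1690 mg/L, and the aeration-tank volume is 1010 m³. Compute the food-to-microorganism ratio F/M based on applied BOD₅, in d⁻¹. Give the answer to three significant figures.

F/M ≈ 0.861 d⁻¹

F/M = applied load / biomass = Q·S₀/(V·X) = 3310 × 444 / (1010 × 1690) = 0.8610 d⁻¹.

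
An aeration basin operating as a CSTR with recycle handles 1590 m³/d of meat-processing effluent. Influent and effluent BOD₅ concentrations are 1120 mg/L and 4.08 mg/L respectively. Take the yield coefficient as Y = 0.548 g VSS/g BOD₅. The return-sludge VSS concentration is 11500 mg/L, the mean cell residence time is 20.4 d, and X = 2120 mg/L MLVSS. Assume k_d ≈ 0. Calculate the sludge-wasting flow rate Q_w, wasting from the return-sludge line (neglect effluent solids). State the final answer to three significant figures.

Q_w ≈ 84.5 m³/d

V·X = Y·Q·ΔS·θ_c gives V = 0.548 × 1590 × (1120 − 4.08) × 20.4 / 2120 = 9356 m³.
θ_c = V·X/(Q_w·X_r) when wasting from the recycle, so Q_w = V·X/(θ_c·X_r) = 9356 × 2120 / (20.4 × 11500) = 84.55 m³/d.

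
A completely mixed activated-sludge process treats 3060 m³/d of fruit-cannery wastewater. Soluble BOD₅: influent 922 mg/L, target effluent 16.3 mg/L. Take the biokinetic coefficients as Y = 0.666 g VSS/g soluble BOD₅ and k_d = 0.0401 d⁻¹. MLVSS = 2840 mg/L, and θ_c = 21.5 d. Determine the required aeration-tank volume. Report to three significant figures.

Steady-state biomass mass balance: V·X·(1 + k_d·θ_c) = Y·Q·(S₀ − S)·θ_c, so V = 0.666 × 3060 × (922 − 16.3) × 21.5 / [2840 × (1 + 0.0401 × 21.5)] = 3.97×10^7 / 5289 = 7504 m³.

V ≈ 7500 m³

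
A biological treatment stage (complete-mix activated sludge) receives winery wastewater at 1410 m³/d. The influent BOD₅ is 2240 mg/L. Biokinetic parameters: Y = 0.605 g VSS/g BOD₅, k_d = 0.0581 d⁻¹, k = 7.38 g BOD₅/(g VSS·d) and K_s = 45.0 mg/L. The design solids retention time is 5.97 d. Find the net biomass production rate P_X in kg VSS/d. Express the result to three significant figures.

P_X ≈ 1420 kg VSS/d

For a completely mixed reactor with recycle the Lawrence–McCarty relation gives S = K_s·(1 + k_d·θ_c) / [θ_c·(Y·k − k_d) − 1] = 45.0 × (1 + 0.0581 × 5.97) / [5.97 × (0.605 × 7.38 − 0.0581) − 1] = 60.61 / 25.31 = 2.395 mg/L.
Observed yield with endogenous decay: Y_obs = Y / (1 + k_d·θ_c) = 0.605 / (1 + 0.0581 × 5.97) = 0.605 / 1.347 = 0.4492 g VSS/g BOD₅.
Mass of BOD₅ removed per day: Q(S₀ − S) = 1410 × 2238 g/m³ = 3155 kg/d.
Net biomass production P_X = Y_obs × Q·(S₀ − S) = 0.4492 × 3155 = 1417 kg VSS/d.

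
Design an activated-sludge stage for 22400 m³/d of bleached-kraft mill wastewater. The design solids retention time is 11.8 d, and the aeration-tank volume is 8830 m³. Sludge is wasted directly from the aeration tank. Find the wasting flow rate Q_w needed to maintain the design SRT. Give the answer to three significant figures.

Wasting from the aeration tank: Q_w = V / θ_c = 8830 / 11.8 = 748.3 m³/d.

Q_w ≈ 748 m³/d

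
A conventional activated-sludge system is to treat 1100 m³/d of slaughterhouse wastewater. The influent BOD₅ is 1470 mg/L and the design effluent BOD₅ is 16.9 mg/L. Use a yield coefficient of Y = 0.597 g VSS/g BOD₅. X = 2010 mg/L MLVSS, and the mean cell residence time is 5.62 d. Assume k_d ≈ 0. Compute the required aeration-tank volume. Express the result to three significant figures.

Biomass mass balance (decay neglected): V·X = Y·Q·(S₀ − S)·θ_c, so V = 0.597 × 1100 × (1470 − 16.9) × 5.62 / 2010 = 2668 m³.

V ≈ 2670 m³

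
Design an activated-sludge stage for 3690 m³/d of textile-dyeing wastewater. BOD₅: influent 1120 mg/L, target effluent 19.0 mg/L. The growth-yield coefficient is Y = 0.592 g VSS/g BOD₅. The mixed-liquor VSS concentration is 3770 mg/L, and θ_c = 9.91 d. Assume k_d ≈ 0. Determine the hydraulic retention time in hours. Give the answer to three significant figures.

τ ≈ 41.1 h

With k_d = 0 the design equation reduces to V = Y Q (S₀−S) θ_c / X = 0.592 × 3690 × (1120 − 19.0) × 9.91 / 3770 = 6322 m³.
Hydraulic retention time τ = V/Q = 6322 / 3690 = 1.713 d = 41.12 h.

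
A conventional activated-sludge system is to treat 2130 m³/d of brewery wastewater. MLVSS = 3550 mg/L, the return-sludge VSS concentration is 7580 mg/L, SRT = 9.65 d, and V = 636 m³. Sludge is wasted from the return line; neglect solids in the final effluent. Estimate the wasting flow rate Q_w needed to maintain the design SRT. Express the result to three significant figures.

Q_w ≈ 30.9 m³/d

Q_w = (V·X)/(θ_c X_r) = 636.0 × 3550 / (9.65 × 7580) = 30.87 m³/d.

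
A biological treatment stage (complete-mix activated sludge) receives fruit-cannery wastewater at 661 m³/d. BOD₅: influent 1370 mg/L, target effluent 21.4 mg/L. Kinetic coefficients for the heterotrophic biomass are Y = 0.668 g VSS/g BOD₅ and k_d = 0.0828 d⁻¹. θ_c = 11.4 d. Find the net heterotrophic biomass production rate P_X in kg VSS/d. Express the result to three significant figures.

P_X ≈ 306 kg VSS/d

The observed yield is Y_obs = Y/(1 + k_d·θ_c) = 0.668 / (1 + 0.0828 × 11.4) = 0.668 / 1.944 = 0.3436 g VSS per g BOD₅ removed.
Substrate removed = Q·(S₀ − S) = 661 m³/d × (1370 − 21.4) g/m³ = 8.91×10^5 g/d = 891.4 kg/d.
Net biomass production P_X = Y_obs × Q·(S₀ − S) = 0.3436 × 891.4 = 306.3 kg VSS/d.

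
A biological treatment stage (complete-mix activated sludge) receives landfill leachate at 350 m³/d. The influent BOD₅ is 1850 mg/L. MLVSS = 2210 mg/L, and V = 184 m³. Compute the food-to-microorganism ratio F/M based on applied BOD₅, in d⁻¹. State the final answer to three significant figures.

F/M = Q·S₀ / (V·X) = 350 × 1850 / (184.0 × 2210) = 1.592 g BOD₅·(g VSS·d)⁻¹.

F/M ≈ 1.59 d⁻¹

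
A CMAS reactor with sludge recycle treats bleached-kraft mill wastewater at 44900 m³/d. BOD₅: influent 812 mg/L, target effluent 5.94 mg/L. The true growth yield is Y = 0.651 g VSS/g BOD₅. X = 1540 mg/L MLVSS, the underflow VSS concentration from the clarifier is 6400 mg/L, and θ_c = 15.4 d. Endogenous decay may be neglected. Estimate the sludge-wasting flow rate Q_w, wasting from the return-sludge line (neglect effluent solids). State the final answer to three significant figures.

V·X = Y·Q·ΔS·θ_c gives V = 0.651 × 44900 × (812 − 5.94) × 15.4 / 1540 = 235611 m³.
Wasting from the return line (neglecting effluent solids): Q_w = V·X / (θ_c·X_r) = 235611 × 1540 / (15.4 × 6400) = 3681 m³/d.

Q_w ≈ 3680 m³/d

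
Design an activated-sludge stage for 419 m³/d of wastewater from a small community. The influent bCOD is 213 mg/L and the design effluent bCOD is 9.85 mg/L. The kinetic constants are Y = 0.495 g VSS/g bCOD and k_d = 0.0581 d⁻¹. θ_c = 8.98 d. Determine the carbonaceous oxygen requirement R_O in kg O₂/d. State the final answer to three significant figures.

R_O ≈ 45.8 kg O₂/d

The observed yield is Y_obs = Y/(1 + k_d·θ_c) = 0.495 / (1 + 0.0581 × 8.98) = 0.495 / 1.522 = 0.3253 g VSS per g bCOD removed.
Substrate removed = Q·(S₀ − S) = 419 m³/d × (213 − 9.85) g/m³ = 8.51×10^4 g/d = 85.12 kg/d.
P_X = Y_obs·Q·(S₀ − S) = 0.3253 × 85.12 = 27.69 kg VSS/d.
Carbonaceous O₂ demand = substrate oxidised − cell-mass equivalent = 85.12 − 1.42 × 27.69 = 45.80 kg O₂/d.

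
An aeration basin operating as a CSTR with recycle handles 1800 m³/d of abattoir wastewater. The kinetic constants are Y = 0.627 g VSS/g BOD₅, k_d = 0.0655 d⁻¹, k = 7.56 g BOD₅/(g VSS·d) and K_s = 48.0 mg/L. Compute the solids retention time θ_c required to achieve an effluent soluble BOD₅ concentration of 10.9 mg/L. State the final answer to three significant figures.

At the target effluent, Y k S/(K_s+S) = 0.627×7.56×10.9/58.90 = 0.8772 d⁻¹.
1/θ_c = 0.8772 − 0.0655 = 0.8117 d⁻¹, so θ_c = 1.232 d.

θ_c ≈ 1.23 d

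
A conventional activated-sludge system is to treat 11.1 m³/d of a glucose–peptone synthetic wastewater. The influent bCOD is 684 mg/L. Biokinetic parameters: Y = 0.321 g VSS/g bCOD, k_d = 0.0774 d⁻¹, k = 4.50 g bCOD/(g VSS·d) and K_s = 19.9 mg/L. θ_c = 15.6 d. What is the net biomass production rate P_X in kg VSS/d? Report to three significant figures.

P_X ≈ 1.10 kg VSS/d

For a completely mixed reactor with recycle the Lawrence–McCarty relation gives S = K_s·(1 + k_d·θ_c) / [θ_c·(Y·k − k_d) − 1] = 19.9 × (1 + 0.0774 × 15.6) / [15.6 × (0.321 × 4.50 − 0.0774) − 1] = 43.93 / 20.33 = 2.161 mg/L.
Y_obs = Y / (1 + k_d θ_c) = 0.321 / (1 + 0.0774 × 15.6) = 0.321 / 2.207 = 0.1454.
ΔS = 684 − 2.16 = 681.8 mg/L, so the substrate removal rate is 11.1 × 681.8/1000 = 7.568 kg bCOD/d.
Net biomass production P_X = Y_obs × Q·(S₀ − S) = 0.1454 × 7.568 = 1.101 kg VSS/d.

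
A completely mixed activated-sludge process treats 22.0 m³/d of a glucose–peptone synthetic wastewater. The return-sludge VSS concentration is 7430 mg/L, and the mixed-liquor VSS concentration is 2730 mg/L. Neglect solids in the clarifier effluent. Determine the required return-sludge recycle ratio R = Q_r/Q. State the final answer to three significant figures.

R ≈ 0.581

R = Q_r/Q = X/(X_r − X) = 2730 / (7430 − 2730) = 0.5809.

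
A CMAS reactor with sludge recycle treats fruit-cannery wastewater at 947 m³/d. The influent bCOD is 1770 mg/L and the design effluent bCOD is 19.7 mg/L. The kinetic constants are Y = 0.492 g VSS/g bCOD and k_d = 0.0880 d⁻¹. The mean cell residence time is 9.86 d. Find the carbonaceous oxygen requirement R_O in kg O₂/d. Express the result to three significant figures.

R_O ≈ 1040 kg O₂/d

Correct the yield for decay: Y_obs = Y/(1 + k_d θ_c) = 0.492 / (1 + 0.0880 × 9.86) = 0.492 / 1.868 = 0.2634.
Substrate removed = Q·(S₀ − S) = 947 m³/d × (1770 − 19.7) g/m³ = 1.66×10^6 g/d = 1658 kg/d.
P_X = Y_obs·Q·(S₀ − S) = 0.2634 × 1658 = 436.6 kg VSS/d.
Carbonaceous O₂ demand = substrate oxidised − cell-mass equivalent = 1658 − 1.42 × 436.6 = 1038 kg O₂/d.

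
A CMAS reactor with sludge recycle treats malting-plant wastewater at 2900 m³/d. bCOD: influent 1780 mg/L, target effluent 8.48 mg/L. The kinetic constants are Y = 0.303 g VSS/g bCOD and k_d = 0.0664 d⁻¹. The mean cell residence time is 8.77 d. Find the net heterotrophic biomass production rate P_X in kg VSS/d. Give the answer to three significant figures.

P_X ≈ 984 kg VSS/d

The observed yield is Y_obs = Y/(1 + k_d·θ_c) = 0.303 / (1 + 0.0664 × 8.77) = 0.303 / 1.582 = 0.1915 g VSS per g bCOD removed.
Q·(S₀ − S) = 2900 × (1780 − 8.48) × 10⁻³ = 5137 kg/d removed.
Biomass produced: P_X = Y_obs·Q·ΔS = 0.1915 × 5137 ≈ 983.8 kg VSS/d.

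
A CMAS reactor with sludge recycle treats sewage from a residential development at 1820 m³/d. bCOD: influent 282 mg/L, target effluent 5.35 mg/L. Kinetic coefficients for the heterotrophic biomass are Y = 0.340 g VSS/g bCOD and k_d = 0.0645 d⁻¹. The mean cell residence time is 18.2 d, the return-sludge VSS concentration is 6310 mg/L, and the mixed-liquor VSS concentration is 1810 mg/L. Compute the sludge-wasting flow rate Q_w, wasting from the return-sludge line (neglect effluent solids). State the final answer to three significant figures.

Rearranging the biomass balance for a CMAS with decay, V = Y·Q·ΔS·θ_c / [X·(1+k_d θ_c)] = 0.340 × 1820 × (282 − 5.35) × 18.2 / [1810 × (1 + 0.0645 × 18.2)] = 3.12×10^6 / 3935 = 791.8 m³.
θ_c = V·X/(Q_w·X_r) when wasting from the recycle, so Q_w = V·X/(θ_c·X_r) = 791.8 × 1810 / (18.2 × 6310) = 12.48 m³/d.

Q_w ≈ 12.5 m³/d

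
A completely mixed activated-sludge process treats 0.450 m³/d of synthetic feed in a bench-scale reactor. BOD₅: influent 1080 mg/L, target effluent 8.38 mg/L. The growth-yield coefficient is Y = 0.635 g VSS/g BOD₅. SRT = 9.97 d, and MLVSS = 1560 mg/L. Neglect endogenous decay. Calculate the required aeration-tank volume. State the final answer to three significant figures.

V ≈ 1.96 m³

With k_d = 0 the design equation reduces to V = Y Q (S₀−S) θ_c / X = 0.635 × 0.450 × (1080 − 8.38) × 9.97 / 1560 = 1.957 m³.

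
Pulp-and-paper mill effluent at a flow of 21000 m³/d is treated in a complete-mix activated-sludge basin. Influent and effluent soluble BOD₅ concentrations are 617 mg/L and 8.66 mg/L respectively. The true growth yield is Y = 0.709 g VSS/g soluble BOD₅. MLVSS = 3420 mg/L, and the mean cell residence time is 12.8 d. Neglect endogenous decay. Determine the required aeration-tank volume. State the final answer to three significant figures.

Biomass mass balance (decay neglected): V·X = Y·Q·(S₀ − S)·θ_c, so V = 0.709 × 21000 × (617 − 8.66) × 12.8 / 3420 = 33900 m³.

V ≈ 33900 m³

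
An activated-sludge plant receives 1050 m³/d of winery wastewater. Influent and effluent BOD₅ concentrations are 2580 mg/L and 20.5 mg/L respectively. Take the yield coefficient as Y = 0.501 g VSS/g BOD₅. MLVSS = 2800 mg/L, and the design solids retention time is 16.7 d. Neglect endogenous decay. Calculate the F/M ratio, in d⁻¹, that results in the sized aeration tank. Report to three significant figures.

Biomass mass balance (decay neglected): V·X = Y·Q·(S₀ − S)·θ_c, so V = 0.501 × 1050 × (2580 − 20.5) × 16.7 / 2800 = 8030 m³.
F/M = Q·S₀ / (V·X) = 1050 × 2580 / (8030 × 2800) = 0.1205 g BOD₅·(g VSS·d)⁻¹.

F/M ≈ 0.120 d⁻¹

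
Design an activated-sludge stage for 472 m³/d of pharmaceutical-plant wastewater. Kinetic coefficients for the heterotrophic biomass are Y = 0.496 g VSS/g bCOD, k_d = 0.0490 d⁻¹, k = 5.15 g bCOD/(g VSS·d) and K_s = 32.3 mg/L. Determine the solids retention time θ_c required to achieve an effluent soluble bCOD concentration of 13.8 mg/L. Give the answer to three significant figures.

θ_c ≈ 1.40 d

At the target effluent, Y k S/(K_s+S) = 0.496×5.15×13.8/46.10 = 0.7647 d⁻¹.
θ_c = 1/(μ − k_d) = 1/(0.7647 − 0.0490) = 1/0.7157 = 1.397 d.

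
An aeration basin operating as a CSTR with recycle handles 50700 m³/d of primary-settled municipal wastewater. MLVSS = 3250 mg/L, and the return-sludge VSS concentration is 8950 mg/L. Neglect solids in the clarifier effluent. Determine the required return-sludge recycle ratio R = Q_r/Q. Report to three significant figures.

Mass balance around the secondary clarifier (neglecting effluent solids): R = X / (X_r − X) = 3250 / (8950 − 3250) = 0.5702.

R ≈ 0.570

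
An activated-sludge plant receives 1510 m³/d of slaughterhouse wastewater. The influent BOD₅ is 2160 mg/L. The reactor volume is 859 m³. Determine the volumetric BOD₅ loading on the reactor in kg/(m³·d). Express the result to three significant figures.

L_v ≈ 3.80 kg BOD₅/(m³·d)

L_v = Q S₀ / V = 1510 × 2160 × 10⁻³ / 859.0 = 3.797 kg/(m³·d).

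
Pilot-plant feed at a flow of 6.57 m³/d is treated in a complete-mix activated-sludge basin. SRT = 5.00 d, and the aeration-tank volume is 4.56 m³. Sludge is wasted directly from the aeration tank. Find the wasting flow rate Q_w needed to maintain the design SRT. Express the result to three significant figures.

Q_w ≈ 0.912 m³/d

With mixed-liquor wasting, θ_c = V/Q_w, so Q_w = V/θ_c = 4.560/5.00 = 0.9120 m³/d.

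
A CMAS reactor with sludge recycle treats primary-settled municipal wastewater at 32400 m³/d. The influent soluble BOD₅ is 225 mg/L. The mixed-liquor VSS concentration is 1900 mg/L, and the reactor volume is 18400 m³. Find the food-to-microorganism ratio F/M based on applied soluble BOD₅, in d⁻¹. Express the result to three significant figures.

Food-to-microorganism ratio F/M = Q S₀ / (V X) = 32400 × 225 / (18400 × 1900) = 0.2085 d⁻¹.

F/M ≈ 0.209 d⁻¹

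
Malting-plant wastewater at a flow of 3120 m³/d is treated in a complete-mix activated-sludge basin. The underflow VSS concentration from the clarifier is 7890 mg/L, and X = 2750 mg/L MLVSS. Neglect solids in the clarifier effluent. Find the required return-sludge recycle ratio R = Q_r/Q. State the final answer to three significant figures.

R ≈ 0.535

Solids balance on the clarifier gives (1+R)X = R·X_r, so R = X/(X_r − X) = 2750 / (7890 − 2750) = 0.5350.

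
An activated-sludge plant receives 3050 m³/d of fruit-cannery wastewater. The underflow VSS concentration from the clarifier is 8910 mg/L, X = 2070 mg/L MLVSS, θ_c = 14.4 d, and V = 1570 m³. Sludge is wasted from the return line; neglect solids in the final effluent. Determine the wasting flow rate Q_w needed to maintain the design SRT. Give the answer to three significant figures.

θ_c = V·X/(Q_w·X_r) when wasting from the recycle, so Q_w = V·X/(θ_c·X_r) = 1570 × 2070 / (14.4 × 8910) = 25.33 m³/d.

Q_w ≈ 25.3 m³/d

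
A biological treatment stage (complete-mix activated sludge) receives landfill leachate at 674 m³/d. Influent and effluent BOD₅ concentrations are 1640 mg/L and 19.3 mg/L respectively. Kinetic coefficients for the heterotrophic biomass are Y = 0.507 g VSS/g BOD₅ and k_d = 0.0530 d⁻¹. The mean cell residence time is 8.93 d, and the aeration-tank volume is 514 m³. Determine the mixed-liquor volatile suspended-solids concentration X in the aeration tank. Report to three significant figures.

Solving the biomass balance for X: X = Y Q (S₀−S) θ_c / [V (1+k_d θ_c)] = 0.507 × 674 × (1640 − 19.3) × 8.93 / [514 × (1 + 0.0530 × 8.93)] = 6531 mg/L.

X ≈ 6530 mg/L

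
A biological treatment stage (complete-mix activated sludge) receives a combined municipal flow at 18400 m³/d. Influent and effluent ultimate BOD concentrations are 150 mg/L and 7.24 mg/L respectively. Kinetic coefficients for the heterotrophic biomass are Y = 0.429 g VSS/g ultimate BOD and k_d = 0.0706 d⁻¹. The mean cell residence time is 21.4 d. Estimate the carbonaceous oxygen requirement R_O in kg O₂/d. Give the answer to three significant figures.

The observed yield is Y_obs = Y/(1 + k_d·θ_c) = 0.429 / (1 + 0.0706 × 21.4) = 0.429 / 2.511 = 0.1709 g VSS per g ultimate BOD removed.
ΔS = 150 − 7.24 = 142.8 mg/L, so the substrate removal rate is 18400 × 142.8/1000 = 2627 kg ultimate BOD/d.
Net sludge production P_X = 0.1709 × 2627 = 448.8 kg VSS/d.
R_O = Q·ΔS − 1.42 P_X = 2627 − 637.3 = 1989 kg O₂/d.

R_O ≈ 1990 kg O₂/d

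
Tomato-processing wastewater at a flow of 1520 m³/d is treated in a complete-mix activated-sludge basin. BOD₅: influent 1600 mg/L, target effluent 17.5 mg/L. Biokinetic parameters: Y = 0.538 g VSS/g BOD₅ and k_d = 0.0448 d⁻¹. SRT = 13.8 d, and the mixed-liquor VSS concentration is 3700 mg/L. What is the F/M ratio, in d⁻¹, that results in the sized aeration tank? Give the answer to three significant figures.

Steady-state biomass mass balance: V·X·(1 + k_d·θ_c) = Y·Q·(S₀ − S)·θ_c, so V = 0.538 × 1520 × (1600 − 17.5) × 13.8 / [3700 × (1 + 0.0448 × 13.8)] = 1.79×10^7 / 5987 = 2983 m³.
F/M = applied load / biomass = Q·S₀/(V·X) = 1520 × 1600 / (2983 × 3700) = 0.2204 d⁻¹.

F/M ≈ 0.220 d⁻¹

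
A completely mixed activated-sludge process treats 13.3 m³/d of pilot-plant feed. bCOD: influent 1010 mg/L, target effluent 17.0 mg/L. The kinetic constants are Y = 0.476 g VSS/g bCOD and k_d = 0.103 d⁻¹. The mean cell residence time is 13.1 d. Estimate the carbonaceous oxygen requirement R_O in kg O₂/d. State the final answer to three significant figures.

R_O ≈ 9.41 kg O₂/d

Observed yield with endogenous decay: Y_obs = Y / (1 + k_d·θ_c) = 0.476 / (1 + 0.103 × 13.1) = 0.476 / 2.349 = 0.2026 g VSS/g bCOD.
Q·(S₀ − S) = 13.3 × (1010 − 17.0) × 10⁻³ = 13.21 kg/d removed.
Net sludge production P_X = 0.2026 × 13.21 = 2.676 kg VSS/d.
Carbonaceous O₂ demand = substrate oxidised − cell-mass equivalent = 13.21 − 1.42 × 2.676 = 9.407 kg O₂/d.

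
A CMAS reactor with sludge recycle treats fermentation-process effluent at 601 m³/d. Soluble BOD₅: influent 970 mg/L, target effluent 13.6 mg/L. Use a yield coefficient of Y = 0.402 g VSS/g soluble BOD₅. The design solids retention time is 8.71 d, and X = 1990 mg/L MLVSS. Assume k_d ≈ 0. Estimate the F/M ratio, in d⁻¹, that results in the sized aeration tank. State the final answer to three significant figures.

Biomass mass balance (decay neglected): V·X = Y·Q·(S₀ − S)·θ_c, so V = 0.402 × 601 × (970 − 13.6) × 8.71 / 1990 = 1011 m³.
F/M = applied load / biomass = Q·S₀/(V·X) = 601 × 970 / (1011 × 1990) = 0.2897 d⁻¹.

F/M ≈ 0.290 d⁻¹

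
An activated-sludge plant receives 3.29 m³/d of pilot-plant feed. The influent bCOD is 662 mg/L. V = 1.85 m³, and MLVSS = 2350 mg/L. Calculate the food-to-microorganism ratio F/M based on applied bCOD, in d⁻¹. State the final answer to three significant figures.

F/M ≈ 0.501 d⁻¹

Food-to-microorganism ratio F/M = Q S₀ / (V X) = 3.29 × 662 / (1.850 × 2350) = 0.5010 d⁻¹.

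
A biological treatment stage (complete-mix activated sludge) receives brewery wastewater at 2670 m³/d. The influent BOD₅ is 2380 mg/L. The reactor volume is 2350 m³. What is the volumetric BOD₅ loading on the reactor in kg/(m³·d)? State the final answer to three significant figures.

Volumetric loading L_v = Q·S₀ / V = 2670 × 2380 g/m³ / 2350 m³ = 2704 g/(m³·d) = 2.704 kg BOD₅/(m³·d).

L_v ≈ 2.70 kg BOD₅/(m³·d)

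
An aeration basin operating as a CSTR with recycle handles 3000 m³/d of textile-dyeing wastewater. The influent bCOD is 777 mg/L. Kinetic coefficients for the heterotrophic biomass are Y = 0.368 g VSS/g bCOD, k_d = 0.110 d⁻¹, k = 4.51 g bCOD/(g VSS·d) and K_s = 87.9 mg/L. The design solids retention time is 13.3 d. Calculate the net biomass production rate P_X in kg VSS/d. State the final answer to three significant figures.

From the Monod/SRT balance for a CMAS, S = K_s·(1+k_d θ_c)/[θ_c·(Y k − k_d) − 1] = 87.9 × (1 + 0.110 × 13.3) / [13.3 × (0.368 × 4.51 − 0.110) − 1] = 216.5 / 19.61 = 11.04 mg/L.
Correct the yield for decay: Y_obs = Y/(1 + k_d θ_c) = 0.368 / (1 + 0.110 × 13.3) = 0.368 / 2.463 = 0.1494.
ΔS = 777 − 11.0 = 766.0 mg/L, so the substrate removal rate is 3000 × 766.0/1000 = 2298 kg bCOD/d.
Biomass produced: P_X = Y_obs·Q·ΔS = 0.1494 × 2298 ≈ 343.3 kg VSS/d.

P_X ≈ 343 kg VSS/d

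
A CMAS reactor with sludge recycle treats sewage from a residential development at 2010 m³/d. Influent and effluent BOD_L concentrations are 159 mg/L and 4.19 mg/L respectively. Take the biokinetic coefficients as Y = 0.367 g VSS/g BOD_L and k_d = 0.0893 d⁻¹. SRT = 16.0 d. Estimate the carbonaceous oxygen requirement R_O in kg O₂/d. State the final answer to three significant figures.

Correct the yield for decay: Y_obs = Y/(1 + k_d θ_c) = 0.367 / (1 + 0.0893 × 16.0) = 0.367 / 2.429 = 0.1511.
Substrate removed = Q·(S₀ − S) = 2010 m³/d × (159 − 4.19) g/m³ = 3.11×10^5 g/d = 311.2 kg/d.
Biomass synthesised: P_X = Y_obs × 311.2 = 47.02 kg VSS/d.
R_O = Q·ΔS − 1.42 P_X = 311.2 − 66.77 = 244.4 kg O₂/d.

R_O ≈ 244 kg O₂/d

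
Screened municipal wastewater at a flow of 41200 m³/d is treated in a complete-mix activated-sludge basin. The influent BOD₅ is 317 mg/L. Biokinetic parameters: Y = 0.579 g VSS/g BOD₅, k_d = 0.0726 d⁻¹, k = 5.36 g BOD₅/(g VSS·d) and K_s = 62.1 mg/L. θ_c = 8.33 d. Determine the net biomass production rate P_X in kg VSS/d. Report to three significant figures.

Effluent substrate depends only on kinetics and SRT: S = K_s(1 + k_d θ_c) / [θ_c(Yk − k_d) − 1] = 62.1 × (1 + 0.0726 × 8.33) / [8.33 × (0.579 × 5.36 − 0.0726) − 1] = 99.66 / 24.25 = 4.110 mg/L.
Y_obs = Y / (1 + k_d θ_c) = 0.579 / (1 + 0.0726 × 8.33) = 0.579 / 1.605 = 0.3608.
Substrate removed = Q·(S₀ − S) = 41200 m³/d × (317 − 4.11) g/m³ = 1.29×10^7 g/d = 12891 kg/d.
Biomass produced: P_X = Y_obs·Q·ΔS = 0.3608 × 12891 ≈ 4651 kg VSS/d.

P_X ≈ 4650 kg VSS/d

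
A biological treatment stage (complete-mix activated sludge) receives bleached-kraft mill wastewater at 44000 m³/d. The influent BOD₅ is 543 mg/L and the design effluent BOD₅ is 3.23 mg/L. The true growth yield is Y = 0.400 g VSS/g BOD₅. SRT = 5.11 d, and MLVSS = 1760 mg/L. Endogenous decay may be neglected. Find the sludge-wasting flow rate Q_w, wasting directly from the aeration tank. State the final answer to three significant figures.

Q_w ≈ 5400 m³/d

With k_d = 0 the design equation reduces to V = Y Q (S₀−S) θ_c / X = 0.400 × 44000 × (543 − 3.23) × 5.11 / 1760 = 27582 m³.
With mixed-liquor wasting, θ_c = V/Q_w, so Q_w = V/θ_c = 27582/5.11 = 5398 m³/d.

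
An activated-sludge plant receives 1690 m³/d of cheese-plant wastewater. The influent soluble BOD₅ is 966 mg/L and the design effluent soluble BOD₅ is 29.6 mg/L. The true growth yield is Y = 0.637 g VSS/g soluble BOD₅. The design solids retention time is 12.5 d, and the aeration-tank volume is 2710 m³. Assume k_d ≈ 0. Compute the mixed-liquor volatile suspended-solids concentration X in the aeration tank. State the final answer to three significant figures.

X = Y·Q·ΔS·θ_c / V = 0.637 × 1690 × (966 − 29.6) × 12.5 / 2710 = 4650 mg/L.

X ≈ 4650 mg/L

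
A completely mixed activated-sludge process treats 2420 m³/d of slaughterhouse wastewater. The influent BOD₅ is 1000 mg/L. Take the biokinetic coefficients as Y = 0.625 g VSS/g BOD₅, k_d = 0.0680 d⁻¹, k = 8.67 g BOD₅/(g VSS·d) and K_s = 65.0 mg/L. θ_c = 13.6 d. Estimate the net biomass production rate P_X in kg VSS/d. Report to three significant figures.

From the Monod/SRT balance for a CMAS, S = K_s·(1+k_d θ_c)/[θ_c·(Y k − k_d) − 1] = 65.0 × (1 + 0.0680 × 13.6) / [13.6 × (0.625 × 8.67 − 0.0680) − 1] = 125.1 / 71.77 = 1.743 mg/L.
Correct the yield for decay: Y_obs = Y/(1 + k_d θ_c) = 0.625 / (1 + 0.0680 × 13.6) = 0.625 / 1.925 = 0.3247.
Q·(S₀ − S) = 2420 × (1000 − 1.74) × 10⁻³ = 2416 kg/d removed.
Net biomass production P_X = Y_obs × Q·(S₀ − S) = 0.3247 × 2416 = 784.4 kg VSS/d.

P_X ≈ 784 kg VSS/d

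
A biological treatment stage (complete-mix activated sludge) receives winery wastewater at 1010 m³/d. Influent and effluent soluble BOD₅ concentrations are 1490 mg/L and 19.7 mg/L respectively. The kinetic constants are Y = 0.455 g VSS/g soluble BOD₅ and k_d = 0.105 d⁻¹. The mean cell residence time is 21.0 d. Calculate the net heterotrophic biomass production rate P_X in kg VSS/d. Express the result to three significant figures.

Correct the yield for decay: Y_obs = Y/(1 + k_d θ_c) = 0.455 / (1 + 0.105 × 21.0) = 0.455 / 3.205 = 0.1420.
Substrate removed = Q·(S₀ − S) = 1010 m³/d × (1490 − 19.7) g/m³ = 1.49×10^6 g/d = 1485 kg/d.
Biomass produced: P_X = Y_obs·Q·ΔS = 0.1420 × 1485 ≈ 210.8 kg VSS/d.

P_X ≈ 211 kg VSS/d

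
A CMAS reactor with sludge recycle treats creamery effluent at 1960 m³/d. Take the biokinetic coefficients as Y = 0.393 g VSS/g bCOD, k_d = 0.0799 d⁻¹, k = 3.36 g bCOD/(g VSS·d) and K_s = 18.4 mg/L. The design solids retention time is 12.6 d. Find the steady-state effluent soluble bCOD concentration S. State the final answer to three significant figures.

S ≈ 2.52 mg/L

From the Monod/SRT balance for a CMAS, S = K_s·(1+k_d θ_c)/[θ_c·(Y k − k_d) − 1] = 18.4 × (1 + 0.0799 × 12.6) / [12.6 × (0.393 × 3.36 − 0.0799) − 1] = 36.92 / 14.63 = 2.524 mg/L.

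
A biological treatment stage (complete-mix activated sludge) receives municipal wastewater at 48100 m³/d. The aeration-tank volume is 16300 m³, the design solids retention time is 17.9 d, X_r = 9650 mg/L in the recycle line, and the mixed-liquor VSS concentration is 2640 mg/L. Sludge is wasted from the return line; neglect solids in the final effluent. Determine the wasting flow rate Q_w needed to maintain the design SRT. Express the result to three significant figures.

Q_w ≈ 249 m³/d

θ_c = V·X/(Q_w·X_r) when wasting from the recycle, so Q_w = V·X/(θ_c·X_r) = 16300 × 2640 / (17.9 × 9650) = 249.1 m³/d.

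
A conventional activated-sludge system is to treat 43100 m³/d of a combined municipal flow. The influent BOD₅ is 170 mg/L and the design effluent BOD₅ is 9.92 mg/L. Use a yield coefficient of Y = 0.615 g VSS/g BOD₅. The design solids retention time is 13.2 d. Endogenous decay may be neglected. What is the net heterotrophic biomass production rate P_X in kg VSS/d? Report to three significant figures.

No decay correction is needed, so Y_obs = Y = 0.615.
Q·(S₀ − S) = 43100 × (170 − 9.92) × 10⁻³ = 6899 kg/d removed.
So the net sludge growth is P_X = 0.6150 × 6899 = 4243 kg VSS/d.

P_X ≈ 4240 kg VSS/d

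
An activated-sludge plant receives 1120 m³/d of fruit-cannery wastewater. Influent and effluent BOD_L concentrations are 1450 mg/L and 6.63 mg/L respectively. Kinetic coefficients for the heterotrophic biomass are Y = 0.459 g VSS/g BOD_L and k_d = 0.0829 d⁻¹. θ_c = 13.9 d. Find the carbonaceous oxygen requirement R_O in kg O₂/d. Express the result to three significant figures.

The observed yield is Y_obs = Y/(1 + k_d·θ_c) = 0.459 / (1 + 0.0829 × 13.9) = 0.459 / 2.152 = 0.2133 g VSS per g BOD_L removed.
Mass of BOD_L removed per day: Q(S₀ − S) = 1120 × 1443 g/m³ = 1617 kg/d.
Net sludge production P_X = 0.2133 × 1617 = 344.7 kg VSS/d.
R_O = Q·ΔS − 1.42 P_X = 1617 − 489.5 = 1127 kg O₂/d.

R_O ≈ 1130 kg O₂/d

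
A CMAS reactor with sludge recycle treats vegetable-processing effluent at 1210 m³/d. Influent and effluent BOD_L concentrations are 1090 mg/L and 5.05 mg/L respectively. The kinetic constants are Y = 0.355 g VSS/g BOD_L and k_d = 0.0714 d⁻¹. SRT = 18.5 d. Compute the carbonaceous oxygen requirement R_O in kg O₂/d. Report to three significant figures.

R_O ≈ 1030 kg O₂/d

Correct the yield for decay: Y_obs = Y/(1 + k_d θ_c) = 0.355 / (1 + 0.0714 × 18.5) = 0.355 / 2.321 = 0.1530.
Substrate removed = Q·(S₀ − S) = 1210 m³/d × (1090 − 5.05) g/m³ = 1.31×10^6 g/d = 1313 kg/d.
Biomass synthesised: P_X = Y_obs × 1313 = 200.8 kg VSS/d.
R_O = Q·ΔS − 1.42 P_X = 1313 − 285.1 = 1028 kg O₂/d.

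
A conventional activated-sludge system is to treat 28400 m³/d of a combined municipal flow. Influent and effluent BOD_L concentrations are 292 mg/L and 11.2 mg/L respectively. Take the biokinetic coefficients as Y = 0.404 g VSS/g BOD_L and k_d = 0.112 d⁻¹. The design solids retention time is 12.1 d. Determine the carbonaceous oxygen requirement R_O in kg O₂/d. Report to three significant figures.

Observed yield with endogenous decay: Y_obs = Y / (1 + k_d·θ_c) = 0.404 / (1 + 0.112 × 12.1) = 0.404 / 2.355 = 0.1715 g VSS/g BOD_L.
ΔS = 292 − 11.2 = 280.8 mg/L, so the substrate removal rate is 28400 × 280.8/1000 = 7975 kg BOD_L/d.
Net sludge production P_X = 0.1715 × 7975 = 1368 kg VSS/d.
Carbonaceous O₂ demand = substrate oxidised − cell-mass equivalent = 7975 − 1.42 × 1368 = 6032 kg O₂/d.

R_O ≈ 6030 kg O₂/d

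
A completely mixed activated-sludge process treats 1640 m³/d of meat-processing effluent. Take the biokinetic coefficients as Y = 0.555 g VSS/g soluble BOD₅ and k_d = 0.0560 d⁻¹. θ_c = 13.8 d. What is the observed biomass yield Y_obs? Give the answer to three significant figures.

Y_obs ≈ 0.313 g VSS/g soluble BOD₅

Observed yield with endogenous decay: Y_obs = Y / (1 + k_d·θ_c) = 0.555 / (1 + 0.0560 × 13.8) = 0.555 / 1.773 = 0.3131 g VSS/g soluble BOD₅.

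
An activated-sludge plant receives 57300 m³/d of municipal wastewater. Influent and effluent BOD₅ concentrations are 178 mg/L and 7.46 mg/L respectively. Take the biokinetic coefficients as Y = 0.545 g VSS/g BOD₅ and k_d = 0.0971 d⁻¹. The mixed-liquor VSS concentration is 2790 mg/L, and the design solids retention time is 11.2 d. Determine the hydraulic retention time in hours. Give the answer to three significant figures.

τ ≈ 4.29 h

Rearranging the biomass balance for a CMAS with decay, V = Y·Q·ΔS·θ_c / [X·(1+k_d θ_c)] = 0.545 × 57300 × (178 − 7.46) × 11.2 / [2790 × (1 + 0.0971 × 11.2)] = 5.96×10^7 / 5824 = 10241 m³.
τ = V/Q = 10241/57300 = 0.1787 d, or 4.290 h.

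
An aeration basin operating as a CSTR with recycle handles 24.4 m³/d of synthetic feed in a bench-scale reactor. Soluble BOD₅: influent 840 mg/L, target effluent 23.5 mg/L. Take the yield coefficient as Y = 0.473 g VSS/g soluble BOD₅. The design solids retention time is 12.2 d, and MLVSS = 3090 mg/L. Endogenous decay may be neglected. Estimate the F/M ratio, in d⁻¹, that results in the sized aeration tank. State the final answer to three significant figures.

Biomass mass balance (decay neglected): V·X = Y·Q·(S₀ − S)·θ_c, so V = 0.473 × 24.4 × (840 − 23.5) × 12.2 / 3090 = 37.21 m³.
F/M = applied load / biomass = Q·S₀/(V·X) = 24.4 × 840 / (37.21 × 3090) = 0.1783 d⁻¹.

F/M ≈ 0.178 d⁻¹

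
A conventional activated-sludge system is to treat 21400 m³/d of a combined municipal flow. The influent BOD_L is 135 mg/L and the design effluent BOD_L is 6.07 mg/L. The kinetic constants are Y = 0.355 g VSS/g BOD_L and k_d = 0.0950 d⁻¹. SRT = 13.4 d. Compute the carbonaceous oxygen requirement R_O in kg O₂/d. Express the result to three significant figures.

Correct the yield for decay: Y_obs = Y/(1 + k_d θ_c) = 0.355 / (1 + 0.0950 × 13.4) = 0.355 / 2.273 = 0.1562.
Substrate removed = Q·(S₀ − S) = 21400 m³/d × (135 − 6.07) g/m³ = 2.76×10^6 g/d = 2759 kg/d.
P_X = Y_obs·Q·(S₀ − S) = 0.1562 × 2759 = 430.9 kg VSS/d.
Carbonaceous O₂ demand = substrate oxidised − cell-mass equivalent = 2759 − 1.42 × 430.9 = 2147 kg O₂/d.

R_O ≈ 2150 kg O₂/d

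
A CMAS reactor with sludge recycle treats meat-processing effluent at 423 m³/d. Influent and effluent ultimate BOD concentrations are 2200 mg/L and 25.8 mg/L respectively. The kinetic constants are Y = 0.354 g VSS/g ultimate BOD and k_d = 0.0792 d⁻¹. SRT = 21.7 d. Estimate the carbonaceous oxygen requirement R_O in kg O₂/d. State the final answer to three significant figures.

R_O ≈ 750 kg O₂/d

The observed yield is Y_obs = Y/(1 + k_d·θ_c) = 0.354 / (1 + 0.0792 × 21.7) = 0.354 / 2.719 = 0.1302 g VSS per g ultimate BOD removed.
Substrate removed = Q·(S₀ − S) = 423 m³/d × (2200 − 25.8) g/m³ = 9.2×10^5 g/d = 919.7 kg/d.
Net sludge production P_X = 0.1302 × 919.7 = 119.8 kg VSS/d.
R_O = Q·(S₀ − S) − 1.42·P_X = 919.7 − 1.42 × 119.8 = 749.6 kg O₂/d.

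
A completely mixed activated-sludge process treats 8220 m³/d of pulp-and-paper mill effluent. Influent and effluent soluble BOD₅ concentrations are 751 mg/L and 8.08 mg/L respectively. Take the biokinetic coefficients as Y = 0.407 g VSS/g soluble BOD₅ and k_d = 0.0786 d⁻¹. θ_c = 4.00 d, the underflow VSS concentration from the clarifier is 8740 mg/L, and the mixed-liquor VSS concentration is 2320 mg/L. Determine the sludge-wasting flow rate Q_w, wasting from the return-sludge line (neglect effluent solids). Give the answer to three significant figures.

Q_w ≈ 216 m³/d

Steady-state biomass mass balance: V·X·(1 + k_d·θ_c) = Y·Q·(S₀ − S)·θ_c, so V = 0.407 × 8220 × (751 − 8.08) × 4.00 / [2320 × (1 + 0.0786 × 4.00)] = 9.94×10^6 / 3049 = 3260 m³.
Wasting from the return line (neglecting effluent solids): Q_w = V·X / (θ_c·X_r) = 3260 × 2320 / (4.00 × 8740) = 216.4 m³/d.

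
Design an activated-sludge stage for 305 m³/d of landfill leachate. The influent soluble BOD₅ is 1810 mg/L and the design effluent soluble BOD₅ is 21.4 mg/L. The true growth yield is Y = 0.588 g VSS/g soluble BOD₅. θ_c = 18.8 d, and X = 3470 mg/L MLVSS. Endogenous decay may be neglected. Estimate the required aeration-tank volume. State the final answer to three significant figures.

V ≈ 1740 m³

Biomass mass balance (decay neglected): V·X = Y·Q·(S₀ − S)·θ_c, so V = 0.588 × 305 × (1810 − 21.4) × 18.8 / 3470 = 1738 m³.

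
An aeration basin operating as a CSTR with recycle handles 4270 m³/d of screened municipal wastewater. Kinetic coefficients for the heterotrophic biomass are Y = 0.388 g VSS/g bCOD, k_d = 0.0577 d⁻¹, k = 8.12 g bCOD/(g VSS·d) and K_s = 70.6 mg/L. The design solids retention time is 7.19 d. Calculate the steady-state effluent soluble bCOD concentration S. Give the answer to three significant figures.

For a completely mixed reactor with recycle the Lawrence–McCarty relation gives S = K_s·(1 + k_d·θ_c) / [θ_c·(Y·k − k_d) − 1] = 70.6 × (1 + 0.0577 × 7.19) / [7.19 × (0.388 × 8.12 − 0.0577) − 1] = 99.89 / 21.24 = 4.703 mg/L.

S ≈ 4.70 mg/L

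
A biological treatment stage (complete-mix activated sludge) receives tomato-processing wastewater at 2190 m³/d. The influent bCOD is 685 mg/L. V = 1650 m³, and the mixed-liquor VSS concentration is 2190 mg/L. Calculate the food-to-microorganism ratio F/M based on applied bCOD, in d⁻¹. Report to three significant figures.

F/M = Q·S₀ / (V·X) = 2190 × 685 / (1650 × 2190) = 0.4152 g bCOD·(g VSS·d)⁻¹.

F/M ≈ 0.415 d⁻¹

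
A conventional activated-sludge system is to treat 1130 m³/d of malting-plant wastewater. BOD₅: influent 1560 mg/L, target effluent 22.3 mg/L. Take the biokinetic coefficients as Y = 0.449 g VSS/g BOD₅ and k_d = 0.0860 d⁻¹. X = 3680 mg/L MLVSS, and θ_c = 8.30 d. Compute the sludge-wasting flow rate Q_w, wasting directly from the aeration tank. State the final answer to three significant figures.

Rearranging the biomass balance for a CMAS with decay, V = Y·Q·ΔS·θ_c / [X·(1+k_d θ_c)] = 0.449 × 1130 × (1560 − 22.3) × 8.30 / [3680 × (1 + 0.0860 × 8.30)] = 6.48×10^6 / 6307 = 1027 m³.
Wasting from the aeration tank: Q_w = V / θ_c = 1027 / 8.30 = 123.7 m³/d.

Q_w ≈ 124 m³/d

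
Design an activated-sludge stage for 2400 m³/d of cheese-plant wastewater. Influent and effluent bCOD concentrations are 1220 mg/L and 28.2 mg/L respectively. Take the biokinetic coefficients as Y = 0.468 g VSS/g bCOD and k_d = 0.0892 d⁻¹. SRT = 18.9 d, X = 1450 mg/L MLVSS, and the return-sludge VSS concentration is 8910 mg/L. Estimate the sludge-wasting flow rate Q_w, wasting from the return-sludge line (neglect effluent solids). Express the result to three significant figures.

Q_w ≈ 55.9 m³/d

From the SRT design equation V = Y Q (S₀−S) θ_c / [X (1 + k_d θ_c)] = 0.468 × 2400 × (1220 − 28.2) × 18.9 / [1450 × (1 + 0.0892 × 18.9)] = 2.53×10^7 / 3895 = 6496 m³.
θ_c = V·X/(Q_w·X_r) when wasting from the recycle, so Q_w = V·X/(θ_c·X_r) = 6496 × 1450 / (18.9 × 8910) = 55.94 m³/d.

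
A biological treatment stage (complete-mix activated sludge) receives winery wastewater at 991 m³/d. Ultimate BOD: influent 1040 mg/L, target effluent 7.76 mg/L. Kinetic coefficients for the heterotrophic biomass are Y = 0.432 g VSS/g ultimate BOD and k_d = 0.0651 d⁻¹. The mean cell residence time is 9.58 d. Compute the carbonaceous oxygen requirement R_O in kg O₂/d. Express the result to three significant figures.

Observed yield with endogenous decay: Y_obs = Y / (1 + k_d·θ_c) = 0.432 / (1 + 0.0651 × 9.58) = 0.432 / 1.624 = 0.2661 g VSS/g ultimate BOD.
Substrate removed = Q·(S₀ − S) = 991 m³/d × (1040 − 7.76) g/m³ = 1.02×10^6 g/d = 1023 kg/d.
Biomass synthesised: P_X = Y_obs × 1023 = 272.2 kg VSS/d.
R_O = Q·(S₀ − S) − 1.42·P_X = 1023 − 1.42 × 272.2 = 636.5 kg O₂/d.

R_O ≈ 636 kg O₂/d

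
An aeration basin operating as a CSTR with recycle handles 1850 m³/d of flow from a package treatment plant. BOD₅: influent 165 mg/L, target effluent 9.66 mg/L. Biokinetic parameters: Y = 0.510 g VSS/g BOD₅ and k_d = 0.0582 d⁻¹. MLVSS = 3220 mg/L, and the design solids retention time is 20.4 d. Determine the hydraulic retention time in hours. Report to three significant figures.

τ ≈ 5.51 h

Rearranging the biomass balance for a CMAS with decay, V = Y·Q·ΔS·θ_c / [X·(1+k_d θ_c)] = 0.510 × 1850 × (165 − 9.66) × 20.4 / [3220 × (1 + 0.0582 × 20.4)] = 2.99×10^6 / 7043 = 424.5 m³.
HRT = V/Q = 424.5 m³ / 1850 m³·d⁻¹ = 0.2295 d × 24 = 5.507 h.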